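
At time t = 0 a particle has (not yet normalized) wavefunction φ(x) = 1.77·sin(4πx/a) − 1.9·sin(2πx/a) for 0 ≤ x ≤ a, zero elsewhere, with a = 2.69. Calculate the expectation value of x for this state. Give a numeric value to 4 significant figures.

1.345

⟨x⟩ = ∫ x·|φ|² dx / ∫|φ|² dx (integrals over the domain).
On 0 ≤ x ≤ a (j ≠ l): ∫sin²(jπx/a) dx = a/2, ∫sin(jπx/a)·sin(lπx/a) dx = 0; diagonal moments ∫x·sin²(jπx/a) dx = a²/4, ∫x²·sin²(jπx/a) dx = a³·(1/6 − 1/(4j²π²)); cross terms ∫x·sin(jπx/a)·sin(lπx/a) dx = 0 for j + l even and −4jla²/(π²(j² − l²)²) for j + l odd, ∫x²·sin(jπx/a)·sin(lπx/a) dx = (−1)^(j+l)·4jla³/(π²(j² − l²)²); higher powers the same way via product-to-sum and parts.
State is unnormalized: ∫|φ|² dx = 9.0692, and ∫φ*·x·φ dx = 12.198, so ⟨x⟩ = 12.198 / 9.0692.
⟨x⟩ = 1.3450.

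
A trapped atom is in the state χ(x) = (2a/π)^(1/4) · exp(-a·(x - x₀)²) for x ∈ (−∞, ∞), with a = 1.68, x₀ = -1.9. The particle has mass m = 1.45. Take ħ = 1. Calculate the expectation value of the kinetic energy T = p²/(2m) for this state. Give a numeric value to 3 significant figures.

0.579

T = −(ħ²/2m) d²/dx², so ⟨T⟩ = −(ħ²/2m) ∫ χ*·χ'' dx; with m = 1.45.
Gaussian moments (u = x − x₀): ∫u^(2j)·e^(−2au²) du = (2j−1)!!/(4a)^j · √(π/(2a)), odd powers integrate to 0; here √(π/(2a)) = 0.96695. Derivatives: d/dx e^(−au²) = −2au·e^(−au²), d²/dx² e^(−au²) = (4a²u² − 2a)·e^(−au²).
⟨T⟩ = 0.57931.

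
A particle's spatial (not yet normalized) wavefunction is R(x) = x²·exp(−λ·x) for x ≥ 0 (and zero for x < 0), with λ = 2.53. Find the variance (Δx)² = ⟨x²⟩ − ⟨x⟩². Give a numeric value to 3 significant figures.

Compute ⟨x⟩ and ⟨x²⟩ separately, then (Δx)² = ⟨x²⟩ − ⟨x⟩².
Every integrand reduces to terms xʲ·e^(−2λx) on [0, ∞); use ∫₀^∞ xʲ·e^(−2λx) dx = j!/(2λ)^(j+1).
Normalization: ∫|R|² dx = 0.0072353.
⟨x⟩ = 0.98814 and ⟨x²⟩ = 1.1717.
(Δx)² = 1.1717 − (0.98814)² = 0.19529.

0.195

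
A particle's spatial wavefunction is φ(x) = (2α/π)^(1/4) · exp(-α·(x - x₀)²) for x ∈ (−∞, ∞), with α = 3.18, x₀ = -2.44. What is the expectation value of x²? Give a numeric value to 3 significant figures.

⟨x²⟩ = ∫ x²·|φ|² dx (integrals over the domain).
Gaussian moments (u = x − x₀): ∫u^(2j)·e^(−2αu²) du = (2j−1)!!/(4α)^j · √(π/(2α)), odd powers integrate to 0; here √(π/(2α)) = 0.70282.
⟨x²⟩ = 6.0322.

6.03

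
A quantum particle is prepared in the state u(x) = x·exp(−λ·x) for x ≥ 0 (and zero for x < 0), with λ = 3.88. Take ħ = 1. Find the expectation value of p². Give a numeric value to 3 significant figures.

p² u = −ħ² d²u/dx²; ⟨p²⟩ = −ħ² ∫ u*·u'' dx / ∫|u|² dx.
Differentiate x·exp(−λ·x) with the product rule; every integrand then reduces to terms xʲ·e^(−2λx) on [0, ∞), with ∫₀^∞ xʲ·e^(−2λx) dx = j!/(2λ)^(j+1).
State is unnormalized: ∫|u|² dx = 0.0042800, and ∫u*·(−ħ² u'') dx = 0.064433, so ⟨p²⟩ = 0.064433 / 0.0042800.
⟨p²⟩ = 15.054.

15.1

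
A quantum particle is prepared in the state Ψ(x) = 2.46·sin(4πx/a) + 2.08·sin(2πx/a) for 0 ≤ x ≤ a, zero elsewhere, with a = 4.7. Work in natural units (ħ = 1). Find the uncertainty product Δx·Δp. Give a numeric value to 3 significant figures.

Δx = √(⟨x²⟩−⟨x⟩²), Δp = √(⟨p²⟩−⟨p⟩²).
On 0 ≤ x ≤ a (j ≠ l): ∫sin²(jπx/a) dx = a/2, ∫sin(jπx/a)·sin(lπx/a) dx = 0; diagonal moments ∫x·sin²(jπx/a) dx = a²/4, ∫x²·sin²(jπx/a) dx = a³·(1/6 − 1/(4j²π²)); cross terms ∫x·sin(jπx/a)·sin(lπx/a) dx = 0 for j + l even and −4jla²/(π²(j² − l²)²) for j + l odd, ∫x²·sin(jπx/a)·sin(lπx/a) dx = (−1)^(j+l)·4jla³/(π²(j² − l²)²); higher powers the same way via product-to-sum and parts. d²/dx² sin(jπx/a) = −(jπ/a)²·sin(jπx/a); on 0 ≤ x ≤ a, ∫sin²(jπx/a) dx = a/2 and ∫sin(jπx/a)·sin(lπx/a) dx = 0 for j ≠ l, so only diagonal terms survive in ∫|Ψ|² and ∫Ψ·Ψ″; ∫Ψ·Ψ′ dx = [Ψ²/2] between the walls = 0.
Normalization: ∫|Ψ|² dx = 24.388.
⟨x⟩ = 2.3500, ⟨x²⟩ = 8.1868 ⇒ Δx = 1.6323.
⟨p⟩ = 0.0000, ⟨p²⟩ = 4.9135 ⇒ Δp = 2.2167.
Δx·Δp = 3.6182.

3.62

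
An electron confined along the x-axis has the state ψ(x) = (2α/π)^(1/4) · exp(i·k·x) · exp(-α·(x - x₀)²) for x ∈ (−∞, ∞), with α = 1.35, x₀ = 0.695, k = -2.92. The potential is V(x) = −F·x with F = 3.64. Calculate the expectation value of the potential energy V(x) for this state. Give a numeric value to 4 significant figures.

⟨V⟩ = ∫ V(x)·|ψ|² dx.
Gaussian moments (u = x − x₀): ∫u^(2j)·e^(−2αu²) du = (2j−1)!!/(4α)^j · √(π/(2α)), odd powers integrate to 0; here √(π/(2α)) = 1.0787.
⟨V⟩ = -2.5298.

-2.530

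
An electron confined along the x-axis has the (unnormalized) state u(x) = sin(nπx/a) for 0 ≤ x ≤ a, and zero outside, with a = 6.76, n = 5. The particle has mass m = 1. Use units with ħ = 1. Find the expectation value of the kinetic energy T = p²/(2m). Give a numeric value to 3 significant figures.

T = −(ħ²/2m) d²/dx², so ⟨T⟩ = −(ħ²/2m) ∫ u*·u'' dx / ∫|u|² dx; with m = 1.
d/dx sin(nπx/a) = (nπ/a)·cos(nπx/a) and d²/dx² sin(nπx/a) = −(nπ/a)²·sin(nπx/a); on 0 ≤ x ≤ a, ∫sin²(nπx/a) dx = a/2 and ∫sin(nπx/a)·cos(nπx/a) dx = 0.
State is unnormalized: ∫|u|² dx = 3.3800, and ∫u*·(−ħ²/2m · u'') dx = 9.1250, so ⟨T⟩ = 9.1250 / 3.3800.
⟨T⟩ = 2.6997.

2.70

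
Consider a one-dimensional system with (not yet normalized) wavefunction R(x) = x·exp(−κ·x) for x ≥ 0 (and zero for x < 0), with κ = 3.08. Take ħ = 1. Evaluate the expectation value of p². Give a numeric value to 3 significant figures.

p² R = −ħ² d²R/dx²; ⟨p²⟩ = −ħ² ∫ R*·R'' dx / ∫|R|² dx.
Differentiate x·exp(−κ·x) with the product rule; every integrand then reduces to terms xʲ·e^(−2κx) on [0, ∞), with ∫₀^∞ xʲ·e^(−2κx) dx = j!/(2κ)^(j+1).
State is unnormalized: ∫|R|² dx = 0.0085563, and ∫R*·(−ħ² R'') dx = 0.081169, so ⟨p²⟩ = 0.081169 / 0.0085563.
⟨p²⟩ = 9.4864.

9.49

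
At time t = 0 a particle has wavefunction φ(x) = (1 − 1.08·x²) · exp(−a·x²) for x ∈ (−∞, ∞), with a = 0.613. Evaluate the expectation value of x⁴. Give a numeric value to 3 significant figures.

2.41

⟨x⁴⟩ = ∫ x⁴·|φ|² dx / ∫|φ|² dx (integrals over the domain).
Expand each integrand as polynomial × e^(−2ax²) and use ∫x^(2j)·e^(−2ax²) dx = (2j−1)!!/(4a)^j · √(π/(2a)), odd powers → 0; here √(π/(2a)) = 1.6008.
State is unnormalized: ∫|φ|² dx = 1.1223, and ∫φ*·x⁴·φ dx = 2.7042, so ⟨x⁴⟩ = 2.7042 / 1.1223.
⟨x⁴⟩ = 2.4095.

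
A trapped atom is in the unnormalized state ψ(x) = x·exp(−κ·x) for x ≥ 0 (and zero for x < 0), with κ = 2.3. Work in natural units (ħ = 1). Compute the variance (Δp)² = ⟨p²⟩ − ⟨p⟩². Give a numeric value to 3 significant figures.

5.29

Compute ⟨p⟩ and ⟨p²⟩ separately; (Δp)² = ⟨p²⟩ − ⟨p⟩².
Differentiate x·exp(−κ·x) with the product rule; every integrand then reduces to terms xʲ·e^(−2κx) on [0, ∞), with ∫₀^∞ xʲ·e^(−2κx) dx = j!/(2κ)^(j+1).
Normalization: ∫|ψ|² dx = 0.020547.
⟨p⟩ = 0.0000 and ⟨p²⟩ = 5.2900.
(Δp)² = 5.2900 − (0.0000)² = 5.2900.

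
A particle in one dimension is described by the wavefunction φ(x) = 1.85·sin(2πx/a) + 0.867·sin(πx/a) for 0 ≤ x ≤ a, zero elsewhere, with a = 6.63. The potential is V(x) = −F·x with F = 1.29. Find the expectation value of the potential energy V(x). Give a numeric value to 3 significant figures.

-3.09

⟨V⟩ = ∫ V(x)·|φ|² dx / ∫|φ|² dx.
On 0 ≤ x ≤ a (j ≠ l): ∫sin²(jπx/a) dx = a/2, ∫sin(jπx/a)·sin(lπx/a) dx = 0; diagonal moments ∫x·sin²(jπx/a) dx = a²/4, ∫x²·sin²(jπx/a) dx = a³·(1/6 − 1/(4j²π²)); cross terms ∫x·sin(jπx/a)·sin(lπx/a) dx = 0 for j + l even and −4jla²/(π²(j² − l²)²) for j + l odd, ∫x²·sin(jπx/a)·sin(lπx/a) dx = (−1)^(j+l)·4jla³/(π²(j² − l²)²); higher powers the same way via product-to-sum and parts.
State is unnormalized: ∫|φ|² dx = 13.837, and ∫φ*·V(x)·φ dx = -42.791, so ⟨V⟩ = -42.791 / 13.837.
⟨V⟩ = -3.0924.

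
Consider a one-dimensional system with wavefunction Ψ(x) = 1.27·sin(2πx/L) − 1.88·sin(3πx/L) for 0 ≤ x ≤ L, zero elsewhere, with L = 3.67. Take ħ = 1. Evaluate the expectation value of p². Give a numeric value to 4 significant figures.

p² Ψ = −ħ² d²Ψ/dx²; ⟨p²⟩ = −ħ² ∫ Ψ*·Ψ'' dx / ∫|Ψ|² dx.
d²/dx² sin(jπx/L) = −(jπ/L)²·sin(jπx/L); on 0 ≤ x ≤ L, ∫sin²(jπx/L) dx = L/2 and ∫sin(jπx/L)·sin(lπx/L) dx = 0 for j ≠ l, so only diagonal terms survive in ∫|Ψ|² and ∫Ψ·Ψ″; ∫Ψ·Ψ′ dx = [Ψ²/2] between the walls = 0.
State is unnormalized: ∫|Ψ|² dx = 9.4453, and ∫Ψ*·(−ħ² Ψ'') dx = 51.447, so ⟨p²⟩ = 51.447 / 9.4453.
⟨p²⟩ = 5.4469.

5.447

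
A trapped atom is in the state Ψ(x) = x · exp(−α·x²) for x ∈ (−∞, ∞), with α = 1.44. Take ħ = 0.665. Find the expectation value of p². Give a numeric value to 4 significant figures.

1.910

p² Ψ = −ħ² d²Ψ/dx²; ⟨p²⟩ = −ħ² ∫ Ψ*·Ψ'' dx / ∫|Ψ|² dx.
Expand each integrand as polynomial × e^(−2αx²) and use ∫x^(2j)·e^(−2αx²) dx = (2j−1)!!/(4α)^j · √(π/(2α)), odd powers → 0; here √(π/(2α)) = 1.0444. Differentiate with the product rule, d/dx e^(−αx²) = −2αx·e^(−αx²).
State is unnormalized: ∫|Ψ|² dx = 0.18132, and ∫Ψ*·(−ħ² Ψ'') dx = 0.34640, so ⟨p²⟩ = 0.34640 / 0.18132.
⟨p²⟩ = 1.9104.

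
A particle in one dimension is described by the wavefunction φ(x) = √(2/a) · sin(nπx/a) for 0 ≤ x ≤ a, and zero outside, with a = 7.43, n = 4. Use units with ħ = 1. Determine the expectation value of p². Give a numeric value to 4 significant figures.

2.861

p² φ = −ħ² d²φ/dx²; ⟨p²⟩ = −ħ² ∫ φ*·φ'' dx.
d/dx sin(nπx/a) = (nπ/a)·cos(nπx/a) and d²/dx² sin(nπx/a) = −(nπ/a)²·sin(nπx/a); on 0 ≤ x ≤ a, ∫sin²(nπx/a) dx = a/2 and ∫sin(nπx/a)·cos(nπx/a) dx = 0.
⟨p²⟩ = 2.8605.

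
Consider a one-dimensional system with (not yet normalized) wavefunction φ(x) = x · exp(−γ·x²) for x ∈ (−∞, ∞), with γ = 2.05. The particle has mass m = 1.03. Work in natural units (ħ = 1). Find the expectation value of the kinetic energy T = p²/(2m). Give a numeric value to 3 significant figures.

2.99

T = −(ħ²/2m) d²/dx², so ⟨T⟩ = −(ħ²/2m) ∫ φ*·φ'' dx / ∫|φ|² dx; with m = 1.03.
Expand each integrand as polynomial × e^(−2γx²) and use ∫x^(2j)·e^(−2γx²) dx = (2j−1)!!/(4γ)^j · √(π/(2γ)), odd powers → 0; here √(π/(2γ)) = 0.87535. Differentiate with the product rule, d/dx e^(−γx²) = −2γx·e^(−γx²).
State is unnormalized: ∫|φ|² dx = 0.10675, and ∫φ*·(−ħ²/2m · φ'') dx = 0.31870, so ⟨T⟩ = 0.31870 / 0.10675.
⟨T⟩ = 2.9854.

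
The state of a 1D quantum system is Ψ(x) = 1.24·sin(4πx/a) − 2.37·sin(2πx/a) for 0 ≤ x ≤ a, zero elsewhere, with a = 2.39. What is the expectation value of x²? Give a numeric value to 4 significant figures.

1.632

⟨x²⟩ = ∫ x²·|Ψ|² dx / ∫|Ψ|² dx (integrals over the domain).
On 0 ≤ x ≤ a (j ≠ l): ∫sin²(jπx/a) dx = a/2, ∫sin(jπx/a)·sin(lπx/a) dx = 0; diagonal moments ∫x·sin²(jπx/a) dx = a²/4, ∫x²·sin²(jπx/a) dx = a³·(1/6 − 1/(4j²π²)); cross terms ∫x·sin(jπx/a)·sin(lπx/a) dx = 0 for j + l even and −4jla²/(π²(j² − l²)²) for j + l odd, ∫x²·sin(jπx/a)·sin(lπx/a) dx = (−1)^(j+l)·4jla³/(π²(j² − l²)²); higher powers the same way via product-to-sum and parts.
State is unnormalized: ∫|Ψ|² dx = 8.5496, and ∫Ψ*·x²·Ψ dx = 13.953, so ⟨x²⟩ = 13.953 / 8.5496.
⟨x²⟩ = 1.6320.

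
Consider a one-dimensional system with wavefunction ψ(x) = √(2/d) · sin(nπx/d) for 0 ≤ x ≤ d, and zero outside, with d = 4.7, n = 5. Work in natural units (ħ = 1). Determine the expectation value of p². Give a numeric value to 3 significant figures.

11.2

p² ψ = −ħ² d²ψ/dx²; ⟨p²⟩ = −ħ² ∫ ψ*·ψ'' dx.
d/dx sin(nπx/d) = (nπ/d)·cos(nπx/d) and d²/dx² sin(nπx/d) = −(nπ/d)²·sin(nπx/d); on 0 ≤ x ≤ d, ∫sin²(nπx/d) dx = d/2 and ∫sin(nπx/d)·cos(nπx/d) dx = 0.
⟨p²⟩ = 11.170.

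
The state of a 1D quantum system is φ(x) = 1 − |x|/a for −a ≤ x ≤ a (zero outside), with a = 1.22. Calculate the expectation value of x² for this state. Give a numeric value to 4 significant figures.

0.1488

⟨x²⟩ = ∫ x²·|φ|² dx / ∫|φ|² dx (integrals over the domain).
φ is even, so ∫ over [−a, a] = 2∫₀ᵃ with φ = 1 − x/a there: ∫₀ᵃ (1 − x/a)² dx = a/3, ∫₀ᵃ x²(1 − x/a)² dx = a³/30, ∫₀ᵃ x⁴(1 − x/a)² dx = a⁵/105.
State is unnormalized: ∫|φ|² dx = 0.81333, and ∫φ*·x²·φ dx = 0.12106, so ⟨x²⟩ = 0.12106 / 0.81333.
⟨x²⟩ = 0.14884.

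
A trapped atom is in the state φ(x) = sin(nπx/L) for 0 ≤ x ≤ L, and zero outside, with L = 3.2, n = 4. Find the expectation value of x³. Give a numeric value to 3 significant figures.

8.04

⟨x³⟩ = ∫ x³·|φ|² dx / ∫|φ|² dx (integrals over the domain).
With sin²θ = (1 − cos2θ)/2 on 0 ≤ x ≤ L: ∫sin²(nπx/L) dx = L/2, ∫x·sin²(nπx/L) dx = L²/4, ∫x²·sin²(nπx/L) dx = L³·(1/6 − 1/(4n²π²)); higher powers xᵏ the same way, integrating xᵏ·cos(2nπx/L) by parts.
State is unnormalized: ∫|φ|² dx = 1.6000, and ∫φ*·x³·φ dx = 12.858, so ⟨x³⟩ = 12.858 / 1.6000.
⟨x³⟩ = 8.0364.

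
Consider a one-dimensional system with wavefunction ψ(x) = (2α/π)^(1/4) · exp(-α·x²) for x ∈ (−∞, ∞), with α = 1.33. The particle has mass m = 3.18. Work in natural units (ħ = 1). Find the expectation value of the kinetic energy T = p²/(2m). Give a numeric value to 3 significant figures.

T = −(ħ²/2m) d²/dx², so ⟨T⟩ = −(ħ²/2m) ∫ ψ*·ψ'' dx; with m = 3.18.
Gaussian moments: ∫x^(2j)·e^(−2αx²) dx = (2j−1)!!/(4α)^j · √(π/(2α)), odd powers integrate to 0; here √(π/(2α)) = 1.0868. Derivatives: d/dx e^(−αx²) = −2αx·e^(−αx²), d²/dx² e^(−αx²) = (4α²x² − 2α)·e^(−αx²).
⟨T⟩ = 0.20912.

0.209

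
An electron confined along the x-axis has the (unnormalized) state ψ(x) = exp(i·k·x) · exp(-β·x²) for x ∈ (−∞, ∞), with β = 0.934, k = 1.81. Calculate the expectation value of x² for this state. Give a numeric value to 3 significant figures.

⟨x²⟩ = ∫ x²·|ψ|² dx / ∫|ψ|² dx (integrals over the domain).
Gaussian moments: ∫x^(2j)·e^(−2βx²) dx = (2j−1)!!/(4β)^j · √(π/(2β)), odd powers integrate to 0; here √(π/(2β)) = 1.2968.
State is unnormalized: ∫|ψ|² dx = 1.2968, and ∫ψ*·x²·ψ dx = 0.34712, so ⟨x²⟩ = 0.34712 / 1.2968.
⟨x²⟩ = 0.26767.

0.268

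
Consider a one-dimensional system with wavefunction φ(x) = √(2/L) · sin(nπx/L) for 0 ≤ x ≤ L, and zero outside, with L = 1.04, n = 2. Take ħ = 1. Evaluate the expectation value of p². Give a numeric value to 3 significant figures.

p² φ = −ħ² d²φ/dx²; ⟨p²⟩ = −ħ² ∫ φ*·φ'' dx.
d/dx sin(nπx/L) = (nπ/L)·cos(nπx/L) and d²/dx² sin(nπx/L) = −(nπ/L)²·sin(nπx/L); on 0 ≤ x ≤ L, ∫sin²(nπx/L) dx = L/2 and ∫sin(nπx/L)·cos(nπx/L) dx = 0.
⟨p²⟩ = 36.500.

36.5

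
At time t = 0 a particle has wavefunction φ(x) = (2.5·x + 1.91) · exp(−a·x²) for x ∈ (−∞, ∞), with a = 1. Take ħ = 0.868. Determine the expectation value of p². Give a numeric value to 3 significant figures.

p² φ = −ħ² d²φ/dx²; ⟨p²⟩ = −ħ² ∫ φ*·φ'' dx / ∫|φ|² dx.
Expand each integrand as polynomial × e^(−2ax²) and use ∫x^(2j)·e^(−2ax²) dx = (2j−1)!!/(4a)^j · √(π/(2a)), odd powers → 0; here √(π/(2a)) = 1.2533. Differentiate with the product rule, d/dx e^(−ax²) = −2ax·e^(−ax²).
State is unnormalized: ∫|φ|² dx = 6.5305, and ∫φ*·(−ħ² φ'') dx = 7.8711, so ⟨p²⟩ = 7.8711 / 6.5305.
⟨p²⟩ = 1.2053.

1.21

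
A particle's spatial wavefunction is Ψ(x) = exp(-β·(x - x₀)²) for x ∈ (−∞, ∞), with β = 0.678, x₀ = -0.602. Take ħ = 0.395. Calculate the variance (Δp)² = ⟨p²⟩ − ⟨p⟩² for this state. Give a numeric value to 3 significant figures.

Compute ⟨p⟩ and ⟨p²⟩ separately; (Δp)² = ⟨p²⟩ − ⟨p⟩².
Gaussian moments (u = x − x₀): ∫u^(2j)·e^(−2βu²) du = (2j−1)!!/(4β)^j · √(π/(2β)), odd powers integrate to 0; here √(π/(2β)) = 1.5221. Derivatives: d/dx e^(−βu²) = −2βu·e^(−βu²), d²/dx² e^(−βu²) = (4β²u² − 2β)·e^(−βu²).
Normalization: ∫|Ψ|² dx = 1.5221.
⟨p⟩ = 0.0000 and ⟨p²⟩ = 0.10578.
(Δp)² = 0.10578 − (0.0000)² = 0.10578.

0.106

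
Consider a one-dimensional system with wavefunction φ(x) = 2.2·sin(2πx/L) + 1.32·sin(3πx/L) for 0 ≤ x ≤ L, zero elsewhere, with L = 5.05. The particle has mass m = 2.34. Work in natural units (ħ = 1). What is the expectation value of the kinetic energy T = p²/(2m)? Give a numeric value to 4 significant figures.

T = −(ħ²/2m) d²/dx², so ⟨T⟩ = −(ħ²/2m) ∫ φ*·φ'' dx / ∫|φ|² dx; with m = 2.34.
d²/dx² sin(jπx/L) = −(jπ/L)²·sin(jπx/L); on 0 ≤ x ≤ L, ∫sin²(jπx/L) dx = L/2 and ∫sin(jπx/L)·sin(lπx/L) dx = 0 for j ≠ l, so only diagonal terms survive in ∫|φ|² and ∫φ·φ″; ∫φ·φ′ dx = [φ²/2] between the walls = 0.
State is unnormalized: ∫|φ|² dx = 16.621, and ∫φ*·(−ħ²/2m · φ'') dx = 7.3167, so ⟨T⟩ = 7.3167 / 16.621.
⟨T⟩ = 0.44022.

0.4402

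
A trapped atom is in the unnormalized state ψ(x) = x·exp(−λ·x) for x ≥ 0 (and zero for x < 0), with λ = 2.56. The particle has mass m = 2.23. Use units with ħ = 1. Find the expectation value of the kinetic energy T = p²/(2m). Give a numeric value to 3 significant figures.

T = −(ħ²/2m) d²/dx², so ⟨T⟩ = −(ħ²/2m) ∫ ψ*·ψ'' dx / ∫|ψ|² dx; with m = 2.23.
Differentiate x·exp(−λ·x) with the product rule; every integrand then reduces to terms xʲ·e^(−2λx) on [0, ∞), with ∫₀^∞ xʲ·e^(−2λx) dx = j!/(2λ)^(j+1).
State is unnormalized: ∫|ψ|² dx = 0.014901, and ∫ψ*·(−ħ²/2m · ψ'') dx = 0.021896, so ⟨T⟩ = 0.021896 / 0.014901.
⟨T⟩ = 1.4694.

1.47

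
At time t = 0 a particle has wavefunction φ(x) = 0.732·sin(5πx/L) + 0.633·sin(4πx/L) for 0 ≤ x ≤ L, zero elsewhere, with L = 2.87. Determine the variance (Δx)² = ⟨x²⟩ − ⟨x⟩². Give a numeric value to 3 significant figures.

Compute ⟨x⟩ and ⟨x²⟩ separately, then (Δx)² = ⟨x²⟩ − ⟨x⟩².
On 0 ≤ x ≤ L (j ≠ l): ∫sin²(jπx/L) dx = L/2, ∫sin(jπx/L)·sin(lπx/L) dx = 0; diagonal moments ∫x·sin²(jπx/L) dx = L²/4, ∫x²·sin²(jπx/L) dx = L³·(1/6 − 1/(4j²π²)); cross terms ∫x·sin(jπx/L)·sin(lπx/L) dx = 0 for j + l even and −4jlL²/(π²(j² − l²)²) for j + l odd, ∫x²·sin(jπx/L)·sin(lπx/L) dx = (−1)^(j+l)·4jlL³/(π²(j² − l²)²); higher powers the same way via product-to-sum and parts.
Normalization: ∫|φ|² dx = 1.3439.
⟨x⟩ = 0.86661 and ⟨x²⟩ = 1.0936.
(Δx)² = 1.0936 − (0.86661)² = 0.34263.

0.343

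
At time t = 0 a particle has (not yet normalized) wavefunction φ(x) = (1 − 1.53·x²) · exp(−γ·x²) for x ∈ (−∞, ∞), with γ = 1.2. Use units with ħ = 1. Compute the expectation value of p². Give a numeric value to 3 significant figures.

p² φ = −ħ² d²φ/dx²; ⟨p²⟩ = −ħ² ∫ φ*·φ'' dx / ∫|φ|² dx.
Expand each integrand as polynomial × e^(−2γx²) and use ∫x^(2j)·e^(−2γx²) dx = (2j−1)!!/(4γ)^j · √(π/(2γ)), odd powers → 0; here √(π/(2γ)) = 1.1441. Differentiate with the product rule, d/dx e^(−γx²) = −2γx·e^(−γx²).
State is unnormalized: ∫|φ|² dx = 0.76347, and ∫φ*·(−ħ² φ'') dx = 3.2246, so ⟨p²⟩ = 3.2246 / 0.76347.
⟨p²⟩ = 4.2236.

4.22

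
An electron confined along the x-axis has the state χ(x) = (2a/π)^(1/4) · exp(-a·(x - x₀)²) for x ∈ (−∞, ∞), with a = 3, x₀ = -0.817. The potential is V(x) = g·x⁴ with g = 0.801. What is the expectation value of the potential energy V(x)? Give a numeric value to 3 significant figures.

0.641

⟨V⟩ = ∫ V(x)·|χ|² dx.
Gaussian moments (u = x − x₀): ∫u^(2j)·e^(−2au²) du = (2j−1)!!/(4a)^j · √(π/(2a)), odd powers integrate to 0; here √(π/(2a)) = 0.72360.
⟨V⟩ = 0.64090.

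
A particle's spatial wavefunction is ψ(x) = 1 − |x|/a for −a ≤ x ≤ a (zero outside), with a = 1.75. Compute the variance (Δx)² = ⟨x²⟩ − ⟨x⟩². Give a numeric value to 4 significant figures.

0.3063

Compute ⟨x⟩ and ⟨x²⟩ separately, then (Δx)² = ⟨x²⟩ − ⟨x⟩².
ψ is even, so ∫ over [−a, a] = 2∫₀ᵃ with ψ = 1 − x/a there: ∫₀ᵃ (1 − x/a)² dx = a/3, ∫₀ᵃ x²(1 − x/a)² dx = a³/30, ∫₀ᵃ x⁴(1 − x/a)² dx = a⁵/105.
Normalization: ∫|ψ|² dx = 1.1667.
⟨x⟩ = 0.0000 and ⟨x²⟩ = 0.30625.
(Δx)² = 0.30625 − (0.0000)² = 0.30625.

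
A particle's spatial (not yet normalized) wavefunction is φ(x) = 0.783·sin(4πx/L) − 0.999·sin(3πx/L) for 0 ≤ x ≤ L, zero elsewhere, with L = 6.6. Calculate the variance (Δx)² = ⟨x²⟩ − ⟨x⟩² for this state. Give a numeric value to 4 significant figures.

Compute ⟨x⟩ and ⟨x²⟩ separately, then (Δx)² = ⟨x²⟩ − ⟨x⟩².
On 0 ≤ x ≤ L (j ≠ l): ∫sin²(jπx/L) dx = L/2, ∫sin(jπx/L)·sin(lπx/L) dx = 0; diagonal moments ∫x·sin²(jπx/L) dx = L²/4, ∫x²·sin²(jπx/L) dx = L³·(1/6 − 1/(4j²π²)); cross terms ∫x·sin(jπx/L)·sin(lπx/L) dx = 0 for j + l even and −4jlL²/(π²(j² − l²)²) for j + l odd, ∫x²·sin(jπx/L)·sin(lπx/L) dx = (−1)^(j+l)·4jlL³/(π²(j² − l²)²); higher powers the same way via product-to-sum and parts.
Normalization: ∫|φ|² dx = 5.3166.
⟨x⟩ = 4.5722 and ⟨x²⟩ = 22.712.
(Δx)² = 22.712 − (4.5722)² = 1.8071.

1.807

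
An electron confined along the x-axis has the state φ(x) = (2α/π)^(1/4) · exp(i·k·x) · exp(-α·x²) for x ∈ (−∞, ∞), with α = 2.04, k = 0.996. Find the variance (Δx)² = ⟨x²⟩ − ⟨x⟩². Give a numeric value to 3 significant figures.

0.123

Compute ⟨x⟩ and ⟨x²⟩ separately, then (Δx)² = ⟨x²⟩ − ⟨x⟩².
Gaussian moments: ∫x^(2j)·e^(−2αx²) dx = (2j−1)!!/(4α)^j · √(π/(2α)), odd powers integrate to 0; here √(π/(2α)) = 0.87750.
⟨x⟩ = 0.0000 and ⟨x²⟩ = 0.12255.
(Δx)² = 0.12255 − (0.0000)² = 0.12255.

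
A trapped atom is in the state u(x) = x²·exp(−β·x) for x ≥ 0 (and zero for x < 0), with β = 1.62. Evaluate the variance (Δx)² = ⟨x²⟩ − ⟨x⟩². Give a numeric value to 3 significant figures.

0.476

Compute ⟨x⟩ and ⟨x²⟩ separately, then (Δx)² = ⟨x²⟩ − ⟨x⟩².
Every integrand reduces to terms xʲ·e^(−2βx) on [0, ∞); use ∫₀^∞ xʲ·e^(−2βx) dx = j!/(2β)^(j+1).
Normalization: ∫|u|² dx = 0.067218.
⟨x⟩ = 1.5432 and ⟨x²⟩ = 2.8578.
(Δx)² = 2.8578 − (1.5432)² = 0.47630.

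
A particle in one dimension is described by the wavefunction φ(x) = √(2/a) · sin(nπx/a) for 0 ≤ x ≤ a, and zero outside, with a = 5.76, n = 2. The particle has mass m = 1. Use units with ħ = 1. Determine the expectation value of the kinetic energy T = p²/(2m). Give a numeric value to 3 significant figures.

0.595

T = −(ħ²/2m) d²/dx², so ⟨T⟩ = −(ħ²/2m) ∫ φ*·φ'' dx; with m = 1.
d/dx sin(nπx/a) = (nπ/a)·cos(nπx/a) and d²/dx² sin(nπx/a) = −(nπ/a)²·sin(nπx/a); on 0 ≤ x ≤ a, ∫sin²(nπx/a) dx = a/2 and ∫sin(nπx/a)·cos(nπx/a) dx = 0.
⟨T⟩ = 0.59496.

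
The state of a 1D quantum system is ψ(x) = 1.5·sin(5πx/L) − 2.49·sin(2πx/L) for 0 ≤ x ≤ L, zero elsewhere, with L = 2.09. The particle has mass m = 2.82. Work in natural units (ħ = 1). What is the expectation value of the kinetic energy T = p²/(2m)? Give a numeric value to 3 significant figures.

3.84

T = −(ħ²/2m) d²/dx², so ⟨T⟩ = −(ħ²/2m) ∫ ψ*·ψ'' dx / ∫|ψ|² dx; with m = 2.82.
d²/dx² sin(jπx/L) = −(jπ/L)²·sin(jπx/L); on 0 ≤ x ≤ L, ∫sin²(jπx/L) dx = L/2 and ∫sin(jπx/L)·sin(lπx/L) dx = 0 for j ≠ l, so only diagonal terms survive in ∫|ψ|² and ∫ψ·ψ″; ∫ψ·ψ′ dx = [ψ²/2] between the walls = 0.
State is unnormalized: ∫|ψ|² dx = 8.8304, and ∫ψ*·(−ħ²/2m · ψ'') dx = 33.931, so ⟨T⟩ = 33.931 / 8.8304.
⟨T⟩ = 3.8426.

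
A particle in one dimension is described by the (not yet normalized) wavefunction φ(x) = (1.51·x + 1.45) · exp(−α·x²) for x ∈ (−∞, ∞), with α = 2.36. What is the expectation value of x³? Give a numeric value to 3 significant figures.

⟨x³⟩ = ∫ x³·|φ|² dx / ∫|φ|² dx (integrals over the domain).
Expand each integrand as polynomial × e^(−2αx²) and use ∫x^(2j)·e^(−2αx²) dx = (2j−1)!!/(4α)^j · √(π/(2α)), odd powers → 0; here √(π/(2α)) = 0.81584.
State is unnormalized: ∫|φ|² dx = 1.9124, and ∫φ*·x³·φ dx = 0.12027, so ⟨x³⟩ = 0.12027 / 1.9124.
⟨x³⟩ = 0.062891.

0.0629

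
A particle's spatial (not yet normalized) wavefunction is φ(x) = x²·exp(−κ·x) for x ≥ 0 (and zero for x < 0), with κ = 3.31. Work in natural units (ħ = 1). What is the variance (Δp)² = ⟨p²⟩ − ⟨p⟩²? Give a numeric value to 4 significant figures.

Compute ⟨p⟩ and ⟨p²⟩ separately; (Δp)² = ⟨p²⟩ − ⟨p⟩².
Differentiate x²·exp(−κ·x) with the product rule; every integrand then reduces to terms xʲ·e^(−2κx) on [0, ∞), with ∫₀^∞ xʲ·e^(−2κx) dx = j!/(2κ)^(j+1).
Normalization: ∫|φ|² dx = 0.0018876.
⟨p⟩ = 0.0000 and ⟨p²⟩ = 3.6520.
(Δp)² = 3.6520 − (0.0000)² = 3.6520.

3.652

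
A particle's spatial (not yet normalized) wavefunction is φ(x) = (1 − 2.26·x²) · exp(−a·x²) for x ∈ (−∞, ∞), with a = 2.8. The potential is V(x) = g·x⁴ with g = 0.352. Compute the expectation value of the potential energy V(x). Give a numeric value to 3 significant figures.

⟨V⟩ = ∫ V(x)·|φ|² dx / ∫|φ|² dx.
Expand each integrand as polynomial × e^(−2ax²) and use ∫x^(2j)·e^(−2ax²) dx = (2j−1)!!/(4a)^j · √(π/(2a)), odd powers → 0; here √(π/(2a)) = 0.74900.
State is unnormalized: ∫|φ|² dx = 0.53822, and ∫φ*·V(x)·φ dx = 0.0025679, so ⟨V⟩ = 0.0025679 / 0.53822.
⟨V⟩ = 0.0047711.

0.00477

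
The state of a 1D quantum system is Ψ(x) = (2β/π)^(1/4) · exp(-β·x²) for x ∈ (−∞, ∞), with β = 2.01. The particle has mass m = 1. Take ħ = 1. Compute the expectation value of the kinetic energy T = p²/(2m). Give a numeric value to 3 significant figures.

T = −(ħ²/2m) d²/dx², so ⟨T⟩ = −(ħ²/2m) ∫ Ψ*·Ψ'' dx; with m = 1.
Gaussian moments: ∫x^(2j)·e^(−2βx²) dx = (2j−1)!!/(4β)^j · √(π/(2β)), odd powers integrate to 0; here √(π/(2β)) = 0.88402. Derivatives: d/dx e^(−βx²) = −2βx·e^(−βx²), d²/dx² e^(−βx²) = (4β²x² − 2β)·e^(−βx²).
⟨T⟩ = 1.0050.

1.01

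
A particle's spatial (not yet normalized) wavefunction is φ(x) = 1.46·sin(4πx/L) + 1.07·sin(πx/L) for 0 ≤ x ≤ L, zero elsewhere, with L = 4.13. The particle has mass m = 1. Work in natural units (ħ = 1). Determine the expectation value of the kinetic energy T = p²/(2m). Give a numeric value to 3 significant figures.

3.11

T = −(ħ²/2m) d²/dx², so ⟨T⟩ = −(ħ²/2m) ∫ φ*·φ'' dx / ∫|φ|² dx; with m = 1.
d²/dx² sin(jπx/L) = −(jπ/L)²·sin(jπx/L); on 0 ≤ x ≤ L, ∫sin²(jπx/L) dx = L/2 and ∫sin(jπx/L)·sin(lπx/L) dx = 0 for j ≠ l, so only diagonal terms survive in ∫|φ|² and ∫φ·φ″; ∫φ·φ′ dx = [φ²/2] between the walls = 0.
State is unnormalized: ∫|φ|² dx = 6.7660, and ∫φ*·(−ħ²/2m · φ'') dx = 21.060, so ⟨T⟩ = 21.060 / 6.7660.
⟨T⟩ = 3.1126.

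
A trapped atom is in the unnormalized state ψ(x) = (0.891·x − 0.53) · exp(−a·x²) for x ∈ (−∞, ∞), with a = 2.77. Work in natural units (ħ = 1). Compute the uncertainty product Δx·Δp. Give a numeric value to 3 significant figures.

Δx = √(⟨x²⟩−⟨x⟩²), Δp = √(⟨p²⟩−⟨p⟩²).
Expand each integrand as polynomial × e^(−2ax²) and use ∫x^(2j)·e^(−2ax²) dx = (2j−1)!!/(4a)^j · √(π/(2a)), odd powers → 0; here √(π/(2a)) = 0.75304. Differentiate with the product rule, d/dx e^(−ax²) = −2ax·e^(−ax²).
Normalization: ∫|ψ|² dx = 0.26549.
⟨x⟩ = -0.24178, ⟨x²⟩ = 0.12694 ⇒ Δx = 0.26169.
⟨p⟩ = 0.0000, ⟨p²⟩ = 3.8959 ⇒ Δp = 1.9738.
Δx·Δp = 0.51652.

0.517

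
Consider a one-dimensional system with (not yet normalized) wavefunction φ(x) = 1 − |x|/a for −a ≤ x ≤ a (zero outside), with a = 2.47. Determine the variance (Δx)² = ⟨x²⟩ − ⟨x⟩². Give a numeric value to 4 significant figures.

Compute ⟨x⟩ and ⟨x²⟩ separately, then (Δx)² = ⟨x²⟩ − ⟨x⟩².
φ is even, so ∫ over [−a, a] = 2∫₀ᵃ with φ = 1 − x/a there: ∫₀ᵃ (1 − x/a)² dx = a/3, ∫₀ᵃ x²(1 − x/a)² dx = a³/30, ∫₀ᵃ x⁴(1 − x/a)² dx = a⁵/105.
Normalization: ∫|φ|² dx = 1.6467.
⟨x⟩ = 0.0000 and ⟨x²⟩ = 0.61009.
(Δx)² = 0.61009 − (0.0000)² = 0.61009.

0.6101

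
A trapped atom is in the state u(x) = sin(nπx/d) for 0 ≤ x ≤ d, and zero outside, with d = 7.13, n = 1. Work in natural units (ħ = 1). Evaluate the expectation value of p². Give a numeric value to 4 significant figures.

p² u = −ħ² d²u/dx²; ⟨p²⟩ = −ħ² ∫ u*·u'' dx / ∫|u|² dx.
d/dx sin(nπx/d) = (nπ/d)·cos(nπx/d) and d²/dx² sin(nπx/d) = −(nπ/d)²·sin(nπx/d); on 0 ≤ x ≤ d, ∫sin²(nπx/d) dx = d/2 and ∫sin(nπx/d)·cos(nπx/d) dx = 0.
State is unnormalized: ∫|u|² dx = 3.5650, and ∫u*·(−ħ² u'') dx = 0.69212, so ⟨p²⟩ = 0.69212 / 3.5650.
⟨p²⟩ = 0.19414.

0.1941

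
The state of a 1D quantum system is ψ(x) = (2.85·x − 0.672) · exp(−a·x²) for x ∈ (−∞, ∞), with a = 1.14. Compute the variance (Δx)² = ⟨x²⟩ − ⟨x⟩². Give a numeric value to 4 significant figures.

0.4277

Compute ⟨x⟩ and ⟨x²⟩ separately, then (Δx)² = ⟨x²⟩ − ⟨x⟩².
Expand each integrand as polynomial × e^(−2ax²) and use ∫x^(2j)·e^(−2ax²) dx = (2j−1)!!/(4a)^j · √(π/(2a)), odd powers → 0; here √(π/(2a)) = 1.1738.
Normalization: ∫|ψ|² dx = 2.6210.
⟨x⟩ = -0.37620 and ⟨x²⟩ = 0.56919.
(Δx)² = 0.56919 − (-0.37620)² = 0.42766.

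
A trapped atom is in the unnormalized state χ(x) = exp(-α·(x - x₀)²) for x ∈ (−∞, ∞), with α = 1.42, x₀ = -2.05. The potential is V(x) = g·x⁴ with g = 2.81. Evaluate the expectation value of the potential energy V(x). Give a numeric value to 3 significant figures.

⟨V⟩ = ∫ V(x)·|χ|² dx / ∫|χ|² dx.
Gaussian moments (u = x − x₀): ∫u^(2j)·e^(−2αu²) du = (2j−1)!!/(4α)^j · √(π/(2α)), odd powers integrate to 0; here √(π/(2α)) = 1.0518.
State is unnormalized: ∫|χ|² dx = 1.0518, and ∫χ*·V(x)·χ dx = 65.591, so ⟨V⟩ = 65.591 / 1.0518.
⟨V⟩ = 62.363.

62.4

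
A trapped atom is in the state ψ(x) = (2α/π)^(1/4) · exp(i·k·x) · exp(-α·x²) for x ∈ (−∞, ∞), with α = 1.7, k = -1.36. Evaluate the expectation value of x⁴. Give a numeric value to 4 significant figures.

0.06488

⟨x⁴⟩ = ∫ x⁴·|ψ|² dx (integrals over the domain).
Gaussian moments: ∫x^(2j)·e^(−2αx²) dx = (2j−1)!!/(4α)^j · √(π/(2α)), odd powers integrate to 0; here √(π/(2α)) = 0.96125.
⟨x⁴⟩ = 0.064879.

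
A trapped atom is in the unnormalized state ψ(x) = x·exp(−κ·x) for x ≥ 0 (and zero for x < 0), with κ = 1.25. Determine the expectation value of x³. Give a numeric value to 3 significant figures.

3.84

⟨x³⟩ = ∫ x³·|ψ|² dx / ∫|ψ|² dx (integrals over the domain).
Every integrand reduces to terms xʲ·e^(−2κx) on [0, ∞); use ∫₀^∞ xʲ·e^(−2κx) dx = j!/(2κ)^(j+1).
State is unnormalized: ∫|ψ|² dx = 0.12800, and ∫ψ*·x³·ψ dx = 0.49152, so ⟨x³⟩ = 0.49152 / 0.12800.
⟨x³⟩ = 3.8400.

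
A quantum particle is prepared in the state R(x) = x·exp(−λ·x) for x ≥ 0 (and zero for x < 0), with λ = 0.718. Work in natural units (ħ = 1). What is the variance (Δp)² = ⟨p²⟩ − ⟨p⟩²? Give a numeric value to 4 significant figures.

0.5155

Compute ⟨p⟩ and ⟨p²⟩ separately; (Δp)² = ⟨p²⟩ − ⟨p⟩².
Differentiate x·exp(−λ·x) with the product rule; every integrand then reduces to terms xʲ·e^(−2λx) on [0, ∞), with ∫₀^∞ xʲ·e^(−2λx) dx = j!/(2λ)^(j+1).
Normalization: ∫|R|² dx = 0.67541.
⟨p⟩ = 0.0000 and ⟨p²⟩ = 0.51552.
(Δp)² = 0.51552 − (0.0000)² = 0.51552.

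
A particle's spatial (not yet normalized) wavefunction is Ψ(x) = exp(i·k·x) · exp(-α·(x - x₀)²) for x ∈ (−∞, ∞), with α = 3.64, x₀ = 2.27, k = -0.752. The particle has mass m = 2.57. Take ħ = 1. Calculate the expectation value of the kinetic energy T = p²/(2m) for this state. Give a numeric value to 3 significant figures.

T = −(ħ²/2m) d²/dx², so ⟨T⟩ = −(ħ²/2m) ∫ Ψ*·Ψ'' dx / ∫|Ψ|² dx; with m = 2.57.
Gaussian moments (u = x − x₀): ∫u^(2j)·e^(−2αu²) du = (2j−1)!!/(4α)^j · √(π/(2α)), odd powers integrate to 0; here √(π/(2α)) = 0.65692. Derivatives: Ψ′ = (ik − 2αu)·Ψ, Ψ″ = ((ik − 2αu)² − 2α)·Ψ; the odd-in-u pieces drop out.
State is unnormalized: ∫|Ψ|² dx = 0.65692, and ∫Ψ*·(−ħ²/2m · Ψ'') dx = 0.53748, so ⟨T⟩ = 0.53748 / 0.65692.
⟨T⟩ = 0.81819.

0.818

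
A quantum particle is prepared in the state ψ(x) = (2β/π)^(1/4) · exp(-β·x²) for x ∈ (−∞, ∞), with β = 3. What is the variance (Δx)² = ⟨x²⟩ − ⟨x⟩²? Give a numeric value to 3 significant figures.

0.0833

Compute ⟨x⟩ and ⟨x²⟩ separately, then (Δx)² = ⟨x²⟩ − ⟨x⟩².
Gaussian moments: ∫x^(2j)·e^(−2βx²) dx = (2j−1)!!/(4β)^j · √(π/(2β)), odd powers integrate to 0; here √(π/(2β)) = 0.72360.
⟨x⟩ = 0.0000 and ⟨x²⟩ = 0.083333.
(Δx)² = 0.083333 − (0.0000)² = 0.083333.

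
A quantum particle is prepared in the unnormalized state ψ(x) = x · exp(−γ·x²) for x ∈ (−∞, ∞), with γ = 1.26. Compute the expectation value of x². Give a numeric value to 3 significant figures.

0.595

⟨x²⟩ = ∫ x²·|ψ|² dx / ∫|ψ|² dx (integrals over the domain).
Expand each integrand as polynomial × e^(−2γx²) and use ∫x^(2j)·e^(−2γx²) dx = (2j−1)!!/(4γ)^j · √(π/(2γ)), odd powers → 0; here √(π/(2γ)) = 1.1165.
State is unnormalized: ∫|ψ|² dx = 0.22154, and ∫ψ*·x²·ψ dx = 0.13187, so ⟨x²⟩ = 0.13187 / 0.22154.
⟨x²⟩ = 0.59524.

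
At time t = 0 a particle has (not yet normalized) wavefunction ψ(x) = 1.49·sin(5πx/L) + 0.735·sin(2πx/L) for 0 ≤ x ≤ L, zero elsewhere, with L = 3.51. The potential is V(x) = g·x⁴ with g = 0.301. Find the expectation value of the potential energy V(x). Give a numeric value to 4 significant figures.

7.545

⟨V⟩ = ∫ V(x)·|ψ|² dx / ∫|ψ|² dx.
On 0 ≤ x ≤ L (j ≠ l): ∫sin²(jπx/L) dx = L/2, ∫sin(jπx/L)·sin(lπx/L) dx = 0; diagonal moments ∫x·sin²(jπx/L) dx = L²/4, ∫x²·sin²(jπx/L) dx = L³·(1/6 − 1/(4j²π²)); cross terms ∫x·sin(jπx/L)·sin(lπx/L) dx = 0 for j + l even and −4jlL²/(π²(j² − l²)²) for j + l odd, ∫x²·sin(jπx/L)·sin(lπx/L) dx = (−1)^(j+l)·4jlL³/(π²(j² − l²)²); higher powers the same way via product-to-sum and parts.
State is unnormalized: ∫|ψ|² dx = 4.8444, and ∫ψ*·V(x)·ψ dx = 36.553, so ⟨V⟩ = 36.553 / 4.8444.
⟨V⟩ = 7.5454.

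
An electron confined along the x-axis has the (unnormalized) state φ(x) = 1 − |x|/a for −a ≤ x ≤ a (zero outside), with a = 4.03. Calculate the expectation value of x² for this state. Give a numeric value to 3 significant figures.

⟨x²⟩ = ∫ x²·|φ|² dx / ∫|φ|² dx (integrals over the domain).
φ is even, so ∫ over [−a, a] = 2∫₀ᵃ with φ = 1 − x/a there: ∫₀ᵃ (1 − x/a)² dx = a/3, ∫₀ᵃ x²(1 − x/a)² dx = a³/30, ∫₀ᵃ x⁴(1 − x/a)² dx = a⁵/105.
State is unnormalized: ∫|φ|² dx = 2.6867, and ∫φ*·x²·φ dx = 4.3634, so ⟨x²⟩ = 4.3634 / 2.6867.
⟨x²⟩ = 1.6241.

1.62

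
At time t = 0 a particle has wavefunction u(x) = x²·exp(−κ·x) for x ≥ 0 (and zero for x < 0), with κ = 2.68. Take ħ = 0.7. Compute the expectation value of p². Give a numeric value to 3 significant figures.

1.17

p² u = −ħ² d²u/dx²; ⟨p²⟩ = −ħ² ∫ u*·u'' dx / ∫|u|² dx.
Differentiate x²·exp(−κ·x) with the product rule; every integrand then reduces to terms xʲ·e^(−2κx) on [0, ∞), with ∫₀^∞ xʲ·e^(−2κx) dx = j!/(2κ)^(j+1).
State is unnormalized: ∫|u|² dx = 0.0054248, and ∫u*·(−ħ² u'') dx = 0.0063640, so ⟨p²⟩ = 0.0063640 / 0.0054248.
⟨p²⟩ = 1.1731.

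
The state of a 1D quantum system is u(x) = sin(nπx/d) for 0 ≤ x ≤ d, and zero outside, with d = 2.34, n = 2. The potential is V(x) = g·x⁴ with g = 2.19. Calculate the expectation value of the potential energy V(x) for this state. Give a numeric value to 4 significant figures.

11.53

⟨V⟩ = ∫ V(x)·|u|² dx / ∫|u|² dx.
With sin²θ = (1 − cos2θ)/2 on 0 ≤ x ≤ d: ∫sin²(nπx/d) dx = d/2, ∫x·sin²(nπx/d) dx = d²/4, ∫x²·sin²(nπx/d) dx = d³·(1/6 − 1/(4n²π²)); higher powers xᵏ the same way, integrating xᵏ·cos(2nπx/d) by parts.
State is unnormalized: ∫|u|² dx = 1.1700, and ∫u*·V(x)·u dx = 13.493, so ⟨V⟩ = 13.493 / 1.1700.
⟨V⟩ = 11.532.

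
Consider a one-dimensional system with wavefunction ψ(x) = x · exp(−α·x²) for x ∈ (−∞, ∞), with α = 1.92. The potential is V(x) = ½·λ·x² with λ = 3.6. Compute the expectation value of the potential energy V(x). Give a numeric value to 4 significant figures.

0.7031

⟨V⟩ = ∫ V(x)·|ψ|² dx / ∫|ψ|² dx.
Expand each integrand as polynomial × e^(−2αx²) and use ∫x^(2j)·e^(−2αx²) dx = (2j−1)!!/(4α)^j · √(π/(2α)), odd powers → 0; here √(π/(2α)) = 0.90450.
State is unnormalized: ∫|ψ|² dx = 0.11777, and ∫ψ*·V(x)·ψ dx = 0.082810, so ⟨V⟩ = 0.082810 / 0.11777.
⟨V⟩ = 0.70313.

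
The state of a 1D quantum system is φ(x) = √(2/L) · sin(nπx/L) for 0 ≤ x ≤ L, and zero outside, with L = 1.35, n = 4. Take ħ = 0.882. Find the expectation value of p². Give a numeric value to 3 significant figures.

p² φ = −ħ² d²φ/dx²; ⟨p²⟩ = −ħ² ∫ φ*·φ'' dx.
d/dx sin(nπx/L) = (nπ/L)·cos(nπx/L) and d²/dx² sin(nπx/L) = −(nπ/L)²·sin(nπx/L); on 0 ≤ x ≤ L, ∫sin²(nπx/L) dx = L/2 and ∫sin(nπx/L)·cos(nπx/L) dx = 0.
⟨p²⟩ = 67.405.

67.4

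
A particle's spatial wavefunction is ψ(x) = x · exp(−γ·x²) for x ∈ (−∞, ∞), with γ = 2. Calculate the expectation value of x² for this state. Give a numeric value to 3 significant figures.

0.375

⟨x²⟩ = ∫ x²·|ψ|² dx / ∫|ψ|² dx (integrals over the domain).
Expand each integrand as polynomial × e^(−2γx²) and use ∫x^(2j)·e^(−2γx²) dx = (2j−1)!!/(4γ)^j · √(π/(2γ)), odd powers → 0; here √(π/(2γ)) = 0.88623.
State is unnormalized: ∫|ψ|² dx = 0.11078, and ∫ψ*·x²·ψ dx = 0.041542, so ⟨x²⟩ = 0.041542 / 0.11078.
⟨x²⟩ = 0.37500.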